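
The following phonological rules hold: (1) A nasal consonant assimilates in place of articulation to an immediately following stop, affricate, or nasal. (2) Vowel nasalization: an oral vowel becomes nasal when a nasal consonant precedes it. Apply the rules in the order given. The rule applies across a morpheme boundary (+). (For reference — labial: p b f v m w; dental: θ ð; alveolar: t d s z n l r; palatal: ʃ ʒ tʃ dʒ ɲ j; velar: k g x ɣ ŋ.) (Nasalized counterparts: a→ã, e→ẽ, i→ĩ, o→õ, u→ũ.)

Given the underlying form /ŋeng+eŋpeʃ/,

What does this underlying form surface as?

Rule 1: /n/ before /g/ (velar) → [ŋ]
Rule 1: /ŋ/ before /p/ (labial) → [m]
After rule 1: ŋeŋg+empeʃ
Rule 2: /e/ after nasal /ŋ/ → [ẽ]

[ŋẽŋg+empeʃ]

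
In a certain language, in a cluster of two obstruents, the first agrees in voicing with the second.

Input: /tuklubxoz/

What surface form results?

[tuklupxoz]

/b/ before /x/ (voiceless) → [p]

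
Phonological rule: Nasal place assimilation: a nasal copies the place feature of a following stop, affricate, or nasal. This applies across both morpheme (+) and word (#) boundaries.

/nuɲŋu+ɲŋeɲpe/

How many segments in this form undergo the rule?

/ɲ/ before /ŋ/ (velar) → [ŋ]
/ɲ/ before /ŋ/ (velar) → [ŋ]
/ɲ/ before /p/ (labial) → [m]
3 segments change.

3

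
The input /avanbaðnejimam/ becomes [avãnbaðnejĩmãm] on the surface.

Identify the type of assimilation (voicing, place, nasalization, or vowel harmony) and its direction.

/a/→[ã] /i/→[ĩ] /a/→[ã].
Each target copies a feature from the following segment, so the direction is regressive.

nasalization, regressive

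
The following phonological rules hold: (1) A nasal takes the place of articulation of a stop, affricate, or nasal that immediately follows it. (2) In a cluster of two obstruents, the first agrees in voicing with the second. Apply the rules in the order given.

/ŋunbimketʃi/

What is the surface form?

[ŋumbiŋketʃi]

Rule 1: /n/ before /b/ (labial) → [m]
Rule 1: /m/ before /k/ (velar) → [ŋ]
After rule 1: ŋumbiŋketʃi
Rule 2: no segment meets the rule's conditions; no change.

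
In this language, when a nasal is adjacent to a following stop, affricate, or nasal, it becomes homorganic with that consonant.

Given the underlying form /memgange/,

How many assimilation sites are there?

/m/ before /g/ (velar) → [ŋ]
/n/ before /g/ (velar) → [ŋ]
2 segments change.

2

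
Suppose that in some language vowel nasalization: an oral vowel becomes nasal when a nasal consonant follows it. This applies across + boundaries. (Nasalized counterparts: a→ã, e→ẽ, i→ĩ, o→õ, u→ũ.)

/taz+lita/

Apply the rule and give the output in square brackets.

no segment meets the rule's conditions; no change.

[taz+lita]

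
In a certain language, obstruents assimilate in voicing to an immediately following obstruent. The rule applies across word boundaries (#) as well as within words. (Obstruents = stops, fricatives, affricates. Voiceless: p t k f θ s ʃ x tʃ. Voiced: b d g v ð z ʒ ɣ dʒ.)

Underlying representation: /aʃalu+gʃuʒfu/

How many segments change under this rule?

2

/g/ before /ʃ/ (voiceless) → [k]
/ʒ/ before /f/ (voiceless) → [ʃ]
2 segments change.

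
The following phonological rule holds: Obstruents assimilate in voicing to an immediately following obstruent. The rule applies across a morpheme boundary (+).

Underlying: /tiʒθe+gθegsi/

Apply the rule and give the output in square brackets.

[tiʃθe+kθeksi]

/ʒ/ before /θ/ (voiceless) → [ʃ]
/g/ before /θ/ (voiceless) → [k]
/g/ before /s/ (voiceless) → [k]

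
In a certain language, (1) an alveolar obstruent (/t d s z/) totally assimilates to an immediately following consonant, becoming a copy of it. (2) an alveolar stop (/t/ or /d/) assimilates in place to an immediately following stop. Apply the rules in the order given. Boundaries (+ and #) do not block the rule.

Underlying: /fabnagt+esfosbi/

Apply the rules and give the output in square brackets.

Rule 1: /s/ before /f/ → [f] (total assimilation)
Rule 1: /s/ before /b/ → [b] (total assimilation)
After rule 1: fabnagt+effobbi
Rule 2: no segment meets the rule's conditions; no change.

[fabnagt+effobbi]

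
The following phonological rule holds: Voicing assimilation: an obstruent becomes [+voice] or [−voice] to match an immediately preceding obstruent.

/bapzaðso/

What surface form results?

/z/ after /p/ (voiceless) → [s]
/s/ after /ð/ (voiced) → [z]

[bapsaðzo]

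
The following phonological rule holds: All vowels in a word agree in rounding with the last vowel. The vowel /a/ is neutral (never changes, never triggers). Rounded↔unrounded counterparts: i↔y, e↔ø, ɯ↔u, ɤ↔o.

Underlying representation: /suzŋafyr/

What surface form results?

no segment meets the rule's conditions; no change.

[suzŋafyr]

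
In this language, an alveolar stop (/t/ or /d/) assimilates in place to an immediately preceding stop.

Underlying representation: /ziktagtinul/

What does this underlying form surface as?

/t/ after /k/ (velar) → [k]
/t/ after /g/ (velar) → [k]

[zikkagkinul]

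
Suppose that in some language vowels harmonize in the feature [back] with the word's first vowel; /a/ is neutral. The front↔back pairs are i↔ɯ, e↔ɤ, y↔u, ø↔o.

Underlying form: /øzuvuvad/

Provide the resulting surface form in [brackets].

/u/ harmonizes with /ø/ ([-back]) → [y]
/u/ harmonizes with /ø/ ([-back]) → [y]

[øzyvyvad]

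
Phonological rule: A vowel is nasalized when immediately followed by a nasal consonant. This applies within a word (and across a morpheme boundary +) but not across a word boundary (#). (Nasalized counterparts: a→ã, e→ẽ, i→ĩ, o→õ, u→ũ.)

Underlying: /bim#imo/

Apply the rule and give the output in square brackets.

[bĩm#ĩmo]

/i/ before nasal /m/ → [ĩ]
/i/ before nasal /m/ → [ĩ]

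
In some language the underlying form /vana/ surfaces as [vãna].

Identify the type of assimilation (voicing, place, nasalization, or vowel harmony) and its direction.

nasalization, regressive

/a/→[ã].
Each target copies a feature from the following segment, so the direction is regressive.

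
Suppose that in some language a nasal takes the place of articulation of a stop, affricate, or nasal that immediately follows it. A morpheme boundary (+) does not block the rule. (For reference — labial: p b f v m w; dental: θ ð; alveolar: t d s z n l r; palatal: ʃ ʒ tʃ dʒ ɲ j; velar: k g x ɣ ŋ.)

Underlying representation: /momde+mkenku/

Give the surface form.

[monde+ŋkeŋku]

/m/ before /d/ (alveolar) → [n]
/m/ before /k/ (velar) → [ŋ]
/n/ before /k/ (velar) → [ŋ]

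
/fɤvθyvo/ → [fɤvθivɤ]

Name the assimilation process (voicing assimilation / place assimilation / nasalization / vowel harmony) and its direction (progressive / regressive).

/y/→[i] /o/→[ɤ].
Vowels agree with the first vowel, so the harmony is progressive.

vowel harmony, progressive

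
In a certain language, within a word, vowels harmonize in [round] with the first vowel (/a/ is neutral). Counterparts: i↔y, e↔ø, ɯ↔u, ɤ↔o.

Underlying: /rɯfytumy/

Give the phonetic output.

[rɯfitɯmi]

/y/ harmonizes with /ɯ/ ([-round]) → [i]
/u/ harmonizes with /ɯ/ ([-round]) → [ɯ]
/y/ harmonizes with /ɯ/ ([-round]) → [i]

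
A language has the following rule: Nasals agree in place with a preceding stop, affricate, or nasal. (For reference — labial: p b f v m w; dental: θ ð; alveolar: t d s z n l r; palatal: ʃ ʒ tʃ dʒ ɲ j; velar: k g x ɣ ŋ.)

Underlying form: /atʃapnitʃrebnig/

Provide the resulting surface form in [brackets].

/n/ after /p/ (labial) → [m]
/n/ after /b/ (labial) → [m]

[atʃapmitʃrebmig]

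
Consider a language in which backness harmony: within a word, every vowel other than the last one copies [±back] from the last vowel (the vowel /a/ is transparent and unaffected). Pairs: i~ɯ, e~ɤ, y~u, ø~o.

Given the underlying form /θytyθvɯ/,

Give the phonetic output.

[θutuθvɯ]

/y/ harmonizes with /ɯ/ ([+back]) → [u]
/y/ harmonizes with /ɯ/ ([+back]) → [u]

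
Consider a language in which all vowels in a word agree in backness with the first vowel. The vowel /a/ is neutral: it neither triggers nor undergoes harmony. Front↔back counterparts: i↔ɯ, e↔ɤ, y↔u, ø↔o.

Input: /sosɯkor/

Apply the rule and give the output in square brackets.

[sosɯkor]

no segment meets the rule's conditions; no change.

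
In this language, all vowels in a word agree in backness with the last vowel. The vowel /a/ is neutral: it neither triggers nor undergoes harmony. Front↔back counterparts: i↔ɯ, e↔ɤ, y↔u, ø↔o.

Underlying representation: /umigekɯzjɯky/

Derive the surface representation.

/u/ harmonizes with /y/ ([-back]) → [y]
/ɯ/ harmonizes with /y/ ([-back]) → [i]
/ɯ/ harmonizes with /y/ ([-back]) → [i]

[ymigekizjiky]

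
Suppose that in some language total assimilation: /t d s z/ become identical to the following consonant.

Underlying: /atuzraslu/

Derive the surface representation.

/z/ before /r/ → [r] (total assimilation)
/s/ before /l/ → [l] (total assimilation)

[aturrallu]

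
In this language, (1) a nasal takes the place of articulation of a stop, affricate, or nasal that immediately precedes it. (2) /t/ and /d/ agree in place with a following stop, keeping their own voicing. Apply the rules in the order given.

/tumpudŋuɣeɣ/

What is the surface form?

Rule 1: /ŋ/ after /d/ (alveolar) → [n]
After rule 1: tumpudnuɣeɣ
Rule 2: no segment meets the rule's conditions; no change.

[tumpudnuɣeɣ]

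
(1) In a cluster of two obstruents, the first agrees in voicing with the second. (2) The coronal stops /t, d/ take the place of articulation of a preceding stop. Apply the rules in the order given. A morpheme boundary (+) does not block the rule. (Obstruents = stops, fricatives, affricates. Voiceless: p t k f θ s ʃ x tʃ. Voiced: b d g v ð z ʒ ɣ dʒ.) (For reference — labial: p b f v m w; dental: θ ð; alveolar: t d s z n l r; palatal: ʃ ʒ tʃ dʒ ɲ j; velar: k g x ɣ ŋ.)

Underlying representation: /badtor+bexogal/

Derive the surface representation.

Rule 1: /d/ before /t/ (voiceless) → [t]
After rule 1: battor+bexogal
Rule 2: no segment meets the rule's conditions; no change.

[battor+bexogal]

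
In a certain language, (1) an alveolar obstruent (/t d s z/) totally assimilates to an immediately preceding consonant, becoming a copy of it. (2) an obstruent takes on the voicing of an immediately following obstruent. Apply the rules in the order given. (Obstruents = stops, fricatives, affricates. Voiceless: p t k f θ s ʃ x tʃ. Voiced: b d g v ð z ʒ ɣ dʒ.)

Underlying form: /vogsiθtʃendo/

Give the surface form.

[voggiθtʃenno]

Rule 1: /s/ after /g/ → [g] (total assimilation)
Rule 1: /d/ after /n/ → [n] (total assimilation)
After rule 1: voggiθtʃenno
Rule 2: no segment meets the rule's conditions; no change.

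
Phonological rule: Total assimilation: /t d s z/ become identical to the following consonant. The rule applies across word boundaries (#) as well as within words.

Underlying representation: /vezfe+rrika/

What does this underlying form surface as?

/z/ before /f/ → [f] (total assimilation)

[veffe+rrika]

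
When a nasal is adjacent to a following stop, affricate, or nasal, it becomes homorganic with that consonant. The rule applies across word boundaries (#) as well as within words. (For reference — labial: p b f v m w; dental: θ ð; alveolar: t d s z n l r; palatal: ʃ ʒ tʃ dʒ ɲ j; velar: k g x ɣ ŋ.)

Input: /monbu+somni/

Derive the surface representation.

[mombu+sonni]

/n/ before /b/ (labial) → [m]
/m/ before /n/ (alveolar) → [n]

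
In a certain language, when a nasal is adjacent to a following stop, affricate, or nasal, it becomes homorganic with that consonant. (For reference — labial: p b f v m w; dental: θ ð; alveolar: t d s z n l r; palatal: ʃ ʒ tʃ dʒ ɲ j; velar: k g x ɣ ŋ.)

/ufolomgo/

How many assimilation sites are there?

1

/m/ before /g/ (velar) → [ŋ]
1 segment changes.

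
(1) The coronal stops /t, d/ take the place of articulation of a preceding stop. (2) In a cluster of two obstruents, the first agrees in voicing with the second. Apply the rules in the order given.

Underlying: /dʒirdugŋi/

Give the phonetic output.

Rule 1: no segment meets the rule's conditions; no change.
After rule 1: dʒirdugŋi
Rule 2: no segment meets the rule's conditions; no change.

[dʒirdugŋi]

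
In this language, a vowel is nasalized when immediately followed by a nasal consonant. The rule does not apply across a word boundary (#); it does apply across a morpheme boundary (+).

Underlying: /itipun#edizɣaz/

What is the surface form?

/u/ before nasal /n/ → [ũ]

[itipũn#edizɣaz]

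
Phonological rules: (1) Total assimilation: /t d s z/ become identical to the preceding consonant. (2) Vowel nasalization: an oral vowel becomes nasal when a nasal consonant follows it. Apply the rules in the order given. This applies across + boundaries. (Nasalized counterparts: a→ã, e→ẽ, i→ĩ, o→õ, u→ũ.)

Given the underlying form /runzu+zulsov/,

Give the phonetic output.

Rule 1: /z/ after /n/ → [n] (total assimilation)
Rule 1: /s/ after /l/ → [l] (total assimilation)
After rule 1: runnu+zullov
Rule 2: /u/ before nasal /n/ → [ũ]

[rũnnu+zullov]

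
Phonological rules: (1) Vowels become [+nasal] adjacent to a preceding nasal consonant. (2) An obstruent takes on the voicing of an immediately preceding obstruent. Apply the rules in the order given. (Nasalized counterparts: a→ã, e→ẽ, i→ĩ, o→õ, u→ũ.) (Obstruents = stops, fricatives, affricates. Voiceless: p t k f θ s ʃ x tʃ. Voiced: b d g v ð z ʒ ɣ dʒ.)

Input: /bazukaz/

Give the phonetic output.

Rule 1: no segment meets the rule's conditions; no change.
After rule 1: bazukaz
Rule 2: no segment meets the rule's conditions; no change.

[bazukaz]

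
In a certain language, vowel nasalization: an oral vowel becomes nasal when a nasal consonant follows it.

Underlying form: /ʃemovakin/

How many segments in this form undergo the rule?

/e/ before nasal /m/ → [ẽ]
/i/ before nasal /n/ → [ĩ]
2 segments change.

2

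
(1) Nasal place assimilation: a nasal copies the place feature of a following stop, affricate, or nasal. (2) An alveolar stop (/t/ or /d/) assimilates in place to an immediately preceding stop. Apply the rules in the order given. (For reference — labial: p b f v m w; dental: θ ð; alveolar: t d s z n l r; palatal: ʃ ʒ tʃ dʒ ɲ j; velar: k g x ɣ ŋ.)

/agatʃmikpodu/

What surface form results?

Rule 1: no segment meets the rule's conditions; no change.
After rule 1: agatʃmikpodu
Rule 2: no segment meets the rule's conditions; no change.

[agatʃmikpodu]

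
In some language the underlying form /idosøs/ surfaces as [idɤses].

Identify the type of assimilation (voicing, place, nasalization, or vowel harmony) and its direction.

vowel harmony, progressive

/o/→[ɤ] /ø/→[e].
Vowels agree with the first vowel, so the harmony is progressive.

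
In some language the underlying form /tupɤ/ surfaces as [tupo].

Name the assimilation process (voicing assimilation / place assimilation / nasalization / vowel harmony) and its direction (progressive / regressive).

vowel harmony, progressive

/ɤ/→[o].
Vowels agree with the first vowel, so the harmony is progressive.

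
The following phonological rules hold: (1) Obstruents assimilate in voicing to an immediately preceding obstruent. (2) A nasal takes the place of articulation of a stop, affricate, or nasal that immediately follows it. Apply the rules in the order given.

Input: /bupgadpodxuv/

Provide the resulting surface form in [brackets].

[bupkadbodɣuv]

Rule 1: /g/ after /p/ (voiceless) → [k]
Rule 1: /p/ after /d/ (voiced) → [b]
Rule 1: /x/ after /d/ (voiced) → [ɣ]
After rule 1: bupkadbodɣuv
Rule 2: no segment meets the rule's conditions; no change.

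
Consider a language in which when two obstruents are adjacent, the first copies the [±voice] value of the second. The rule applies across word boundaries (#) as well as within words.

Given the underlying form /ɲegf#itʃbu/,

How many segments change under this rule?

/g/ before /f/ (voiceless) → [k]
/tʃ/ before /b/ (voiced) → [dʒ]
2 segments change.

2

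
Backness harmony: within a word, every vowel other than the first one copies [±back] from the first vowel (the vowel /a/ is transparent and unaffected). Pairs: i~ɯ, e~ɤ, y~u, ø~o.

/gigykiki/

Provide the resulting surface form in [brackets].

no segment meets the rule's conditions; no change.

[gigykiki]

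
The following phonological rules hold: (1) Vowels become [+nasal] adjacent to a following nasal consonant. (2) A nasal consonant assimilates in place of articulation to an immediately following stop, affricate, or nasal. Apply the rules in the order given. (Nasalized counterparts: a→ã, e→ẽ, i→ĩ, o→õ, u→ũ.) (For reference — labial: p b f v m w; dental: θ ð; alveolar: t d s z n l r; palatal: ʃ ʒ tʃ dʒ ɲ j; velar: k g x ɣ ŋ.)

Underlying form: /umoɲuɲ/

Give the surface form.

[ũmõɲũɲ]

Rule 1: /u/ before nasal /m/ → [ũ]
Rule 1: /o/ before nasal /ɲ/ → [õ]
Rule 1: /u/ before nasal /ɲ/ → [ũ]
After rule 1: ũmõɲũɲ
Rule 2: no segment meets the rule's conditions; no change.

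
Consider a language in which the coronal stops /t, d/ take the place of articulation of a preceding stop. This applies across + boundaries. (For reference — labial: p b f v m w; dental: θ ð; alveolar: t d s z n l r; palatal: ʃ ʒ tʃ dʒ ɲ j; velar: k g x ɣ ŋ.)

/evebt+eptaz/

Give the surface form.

[evebp+eppaz]

/t/ after /b/ (labial) → [p]
/t/ after /p/ (labial) → [p]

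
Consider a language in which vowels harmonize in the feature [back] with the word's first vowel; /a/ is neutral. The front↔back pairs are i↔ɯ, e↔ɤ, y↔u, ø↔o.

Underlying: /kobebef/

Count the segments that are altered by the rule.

2

/e/ harmonizes with /o/ ([+back]) → [ɤ]
/e/ harmonizes with /o/ ([+back]) → [ɤ]
2 segments change.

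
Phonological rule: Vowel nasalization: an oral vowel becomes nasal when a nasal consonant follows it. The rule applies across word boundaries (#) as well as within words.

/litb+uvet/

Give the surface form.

[litb+uvet]

no segment meets the rule's conditions; no change.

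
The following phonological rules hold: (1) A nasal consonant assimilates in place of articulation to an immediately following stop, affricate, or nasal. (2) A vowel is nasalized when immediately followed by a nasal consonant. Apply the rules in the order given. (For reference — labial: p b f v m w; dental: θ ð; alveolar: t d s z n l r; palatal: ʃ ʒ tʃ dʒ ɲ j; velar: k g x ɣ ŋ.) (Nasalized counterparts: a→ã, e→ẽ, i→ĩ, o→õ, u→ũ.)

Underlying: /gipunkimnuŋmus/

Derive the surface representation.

Rule 1: /n/ before /k/ (velar) → [ŋ]
Rule 1: /m/ before /n/ (alveolar) → [n]
Rule 1: /ŋ/ before /m/ (labial) → [m]
After rule 1: gipuŋkinnummus
Rule 2: /u/ before nasal /ŋ/ → [ũ]
Rule 2: /i/ before nasal /n/ → [ĩ]
Rule 2: /u/ before nasal /m/ → [ũ]

[gipũŋkĩnnũmmus]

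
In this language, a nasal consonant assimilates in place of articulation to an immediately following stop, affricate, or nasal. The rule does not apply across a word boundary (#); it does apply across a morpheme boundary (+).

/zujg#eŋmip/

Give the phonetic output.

/ŋ/ before /m/ (labial) → [m]

[zujg#emmip]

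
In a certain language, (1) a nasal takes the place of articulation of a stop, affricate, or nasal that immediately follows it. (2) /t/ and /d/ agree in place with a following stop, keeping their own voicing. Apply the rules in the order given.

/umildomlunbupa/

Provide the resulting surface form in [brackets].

Rule 1: /n/ before /b/ (labial) → [m]
After rule 1: umildomlumbupa
Rule 2: no segment meets the rule's conditions; no change.

[umildomlumbupa]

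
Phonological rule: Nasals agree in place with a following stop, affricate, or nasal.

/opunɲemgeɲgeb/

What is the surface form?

[opuɲɲeŋgeŋgeb]

/n/ before /ɲ/ (palatal) → [ɲ]
/m/ before /g/ (velar) → [ŋ]
/ɲ/ before /g/ (velar) → [ŋ]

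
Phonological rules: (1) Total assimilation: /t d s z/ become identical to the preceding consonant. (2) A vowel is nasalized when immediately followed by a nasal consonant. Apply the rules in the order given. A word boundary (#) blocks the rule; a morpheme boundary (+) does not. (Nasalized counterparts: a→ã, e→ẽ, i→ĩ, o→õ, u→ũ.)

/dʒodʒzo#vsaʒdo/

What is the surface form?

[dʒodʒdʒo#vvaʒʒo]

Rule 1: /z/ after /dʒ/ → [dʒ] (total assimilation)
Rule 1: /s/ after /v/ → [v] (total assimilation)
Rule 1: /d/ after /ʒ/ → [ʒ] (total assimilation)
After rule 1: dʒodʒdʒo#vvaʒʒo
Rule 2: no segment meets the rule's conditions; no change.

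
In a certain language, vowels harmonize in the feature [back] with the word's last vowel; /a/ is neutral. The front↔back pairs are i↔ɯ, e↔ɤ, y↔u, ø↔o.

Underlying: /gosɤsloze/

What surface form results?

/o/ harmonizes with /e/ ([-back]) → [ø]
/ɤ/ harmonizes with /e/ ([-back]) → [e]
/o/ harmonizes with /e/ ([-back]) → [ø]

[gøsesløze]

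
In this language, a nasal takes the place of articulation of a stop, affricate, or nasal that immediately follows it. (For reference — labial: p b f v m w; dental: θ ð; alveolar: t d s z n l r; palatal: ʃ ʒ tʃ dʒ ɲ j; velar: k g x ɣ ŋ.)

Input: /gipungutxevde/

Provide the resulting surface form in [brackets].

/n/ before /g/ (velar) → [ŋ]

[gipuŋgutxevde]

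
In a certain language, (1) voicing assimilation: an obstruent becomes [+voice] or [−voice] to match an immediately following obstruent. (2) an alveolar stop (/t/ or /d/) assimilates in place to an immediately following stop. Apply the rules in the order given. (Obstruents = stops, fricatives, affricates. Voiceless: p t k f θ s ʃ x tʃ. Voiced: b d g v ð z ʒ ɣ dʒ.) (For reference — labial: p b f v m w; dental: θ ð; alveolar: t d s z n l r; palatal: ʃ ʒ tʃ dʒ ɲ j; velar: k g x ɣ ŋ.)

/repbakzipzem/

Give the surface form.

Rule 1: /p/ before /b/ (voiced) → [b]
Rule 1: /k/ before /z/ (voiced) → [g]
Rule 1: /p/ before /z/ (voiced) → [b]
After rule 1: rebbagzibzem
Rule 2: no segment meets the rule's conditions; no change.

[rebbagzibzem]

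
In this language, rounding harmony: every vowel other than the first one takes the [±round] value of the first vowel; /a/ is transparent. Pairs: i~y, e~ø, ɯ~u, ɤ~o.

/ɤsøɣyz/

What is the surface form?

/ø/ harmonizes with /ɤ/ ([-round]) → [e]
/y/ harmonizes with /ɤ/ ([-round]) → [i]

[ɤseɣiz]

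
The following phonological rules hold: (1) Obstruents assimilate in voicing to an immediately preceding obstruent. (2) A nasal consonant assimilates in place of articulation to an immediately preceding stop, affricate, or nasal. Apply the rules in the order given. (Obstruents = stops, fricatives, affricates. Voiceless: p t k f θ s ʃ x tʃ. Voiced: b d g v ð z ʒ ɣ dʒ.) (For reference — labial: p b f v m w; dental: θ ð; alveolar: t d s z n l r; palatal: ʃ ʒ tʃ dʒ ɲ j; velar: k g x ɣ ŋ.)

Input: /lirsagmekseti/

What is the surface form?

[lirsagŋekseti]

Rule 1: no segment meets the rule's conditions; no change.
After rule 1: lirsagmekseti
Rule 2: /m/ after /g/ (velar) → [ŋ]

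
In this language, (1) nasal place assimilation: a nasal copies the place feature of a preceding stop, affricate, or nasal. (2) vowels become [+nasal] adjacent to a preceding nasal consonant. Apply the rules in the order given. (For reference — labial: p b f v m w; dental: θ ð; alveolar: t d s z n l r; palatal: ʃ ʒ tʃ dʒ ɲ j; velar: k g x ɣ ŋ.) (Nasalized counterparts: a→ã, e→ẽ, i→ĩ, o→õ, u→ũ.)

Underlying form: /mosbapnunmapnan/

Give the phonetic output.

Rule 1: /n/ after /p/ (labial) → [m]
Rule 1: /m/ after /n/ (alveolar) → [n]
Rule 1: /n/ after /p/ (labial) → [m]
After rule 1: mosbapmunnapman
Rule 2: /o/ after nasal /m/ → [õ]
Rule 2: /u/ after nasal /m/ → [ũ]
Rule 2: /a/ after nasal /n/ → [ã]
Rule 2: /a/ after nasal /m/ → [ã]

[mõsbapmũnnãpmãn]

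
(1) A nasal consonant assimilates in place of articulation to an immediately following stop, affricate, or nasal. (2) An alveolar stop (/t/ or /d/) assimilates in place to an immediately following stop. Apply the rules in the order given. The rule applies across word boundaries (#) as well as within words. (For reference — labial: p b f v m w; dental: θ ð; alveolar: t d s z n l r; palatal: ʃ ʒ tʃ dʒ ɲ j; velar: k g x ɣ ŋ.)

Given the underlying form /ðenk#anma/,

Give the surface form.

Rule 1: /n/ before /k/ (velar) → [ŋ]
Rule 1: /n/ before /m/ (labial) → [m]
After rule 1: ðeŋk#amma
Rule 2: no segment meets the rule's conditions; no change.

[ðeŋk#amma]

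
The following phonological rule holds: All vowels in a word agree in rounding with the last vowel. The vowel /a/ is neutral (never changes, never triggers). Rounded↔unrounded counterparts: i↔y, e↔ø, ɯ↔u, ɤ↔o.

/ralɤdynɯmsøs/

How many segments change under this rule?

2

/ɤ/ harmonizes with /ø/ ([+round]) → [o]
/ɯ/ harmonizes with /ø/ ([+round]) → [u]
2 segments change.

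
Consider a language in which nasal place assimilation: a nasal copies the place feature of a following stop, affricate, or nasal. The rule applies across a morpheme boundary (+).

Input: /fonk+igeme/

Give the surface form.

/n/ before /k/ (velar) → [ŋ]

[foŋk+igeme]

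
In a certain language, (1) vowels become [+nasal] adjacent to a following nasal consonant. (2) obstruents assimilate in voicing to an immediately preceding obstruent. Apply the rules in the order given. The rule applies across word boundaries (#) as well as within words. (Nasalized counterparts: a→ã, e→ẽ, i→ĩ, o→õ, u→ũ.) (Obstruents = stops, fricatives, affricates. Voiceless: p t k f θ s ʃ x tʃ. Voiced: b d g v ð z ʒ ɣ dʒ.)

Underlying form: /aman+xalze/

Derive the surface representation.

Rule 1: /a/ before nasal /m/ → [ã]
Rule 1: /a/ before nasal /n/ → [ã]
After rule 1: ãmãn+xalze
Rule 2: no segment meets the rule's conditions; no change.

[ãmãn+xalze]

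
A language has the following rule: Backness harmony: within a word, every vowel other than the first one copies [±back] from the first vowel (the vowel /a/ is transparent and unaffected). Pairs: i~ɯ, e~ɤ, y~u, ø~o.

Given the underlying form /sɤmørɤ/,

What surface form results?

[sɤmorɤ]

/ø/ harmonizes with /ɤ/ ([+back]) → [o]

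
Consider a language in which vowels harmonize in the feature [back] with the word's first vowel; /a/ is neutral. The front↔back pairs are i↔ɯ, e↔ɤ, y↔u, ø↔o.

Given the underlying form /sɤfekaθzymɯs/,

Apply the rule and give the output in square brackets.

/e/ harmonizes with /ɤ/ ([+back]) → [ɤ]
/y/ harmonizes with /ɤ/ ([+back]) → [u]

[sɤfɤkaθzumɯs]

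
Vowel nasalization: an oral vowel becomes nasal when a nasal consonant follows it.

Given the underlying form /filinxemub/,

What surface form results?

/i/ before nasal /n/ → [ĩ]
/e/ before nasal /m/ → [ẽ]

[filĩnxẽmub]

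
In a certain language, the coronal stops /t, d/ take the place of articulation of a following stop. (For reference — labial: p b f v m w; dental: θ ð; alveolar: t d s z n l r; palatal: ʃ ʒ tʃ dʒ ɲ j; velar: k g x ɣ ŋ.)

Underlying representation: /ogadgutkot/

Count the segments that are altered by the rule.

/d/ before /g/ (velar) → [g]
/t/ before /k/ (velar) → [k]
2 segments change.

2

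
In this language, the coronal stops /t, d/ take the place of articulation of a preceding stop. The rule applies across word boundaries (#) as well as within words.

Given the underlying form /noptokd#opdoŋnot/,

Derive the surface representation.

/t/ after /p/ (labial) → [p]
/d/ after /k/ (velar) → [g]
/d/ after /p/ (labial) → [b]

[noppokg#opboŋnot]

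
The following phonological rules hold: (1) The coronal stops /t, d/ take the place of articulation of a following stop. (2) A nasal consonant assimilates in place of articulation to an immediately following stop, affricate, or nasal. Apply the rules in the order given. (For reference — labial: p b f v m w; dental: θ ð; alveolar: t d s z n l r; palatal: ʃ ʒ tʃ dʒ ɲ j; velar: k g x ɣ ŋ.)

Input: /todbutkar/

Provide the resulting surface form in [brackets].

[tobbukkar]

Rule 1: /d/ before /b/ (labial) → [b]
Rule 1: /t/ before /k/ (velar) → [k]
After rule 1: tobbukkar
Rule 2: no segment meets the rule's conditions; no change.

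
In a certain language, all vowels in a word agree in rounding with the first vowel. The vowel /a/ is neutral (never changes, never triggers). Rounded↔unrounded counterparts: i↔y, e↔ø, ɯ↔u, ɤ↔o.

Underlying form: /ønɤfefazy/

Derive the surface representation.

[ønoføfazy]

/ɤ/ harmonizes with /ø/ ([+round]) → [o]
/e/ harmonizes with /ø/ ([+round]) → [ø]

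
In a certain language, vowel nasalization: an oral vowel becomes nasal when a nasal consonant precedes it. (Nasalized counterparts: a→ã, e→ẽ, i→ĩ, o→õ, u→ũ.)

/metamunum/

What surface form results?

/e/ after nasal /m/ → [ẽ]
/u/ after nasal /m/ → [ũ]
/u/ after nasal /n/ → [ũ]

[mẽtamũnũm]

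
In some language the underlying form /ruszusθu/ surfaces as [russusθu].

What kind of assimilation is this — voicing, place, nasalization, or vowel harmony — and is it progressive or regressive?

voicing assimilation, progressive

/z/→[s].
Each target copies a feature from the preceding segment, so the direction is progressive.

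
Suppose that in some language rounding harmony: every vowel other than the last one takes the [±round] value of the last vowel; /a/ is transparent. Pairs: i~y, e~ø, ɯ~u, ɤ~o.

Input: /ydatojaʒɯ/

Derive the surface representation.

/y/ harmonizes with /ɯ/ ([-round]) → [i]
/o/ harmonizes with /ɯ/ ([-round]) → [ɤ]

[idatɤjaʒɯ]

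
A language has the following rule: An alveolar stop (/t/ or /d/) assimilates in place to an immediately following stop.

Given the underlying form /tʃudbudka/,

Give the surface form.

/d/ before /b/ (labial) → [b]
/d/ before /k/ (velar) → [g]

[tʃubbugka]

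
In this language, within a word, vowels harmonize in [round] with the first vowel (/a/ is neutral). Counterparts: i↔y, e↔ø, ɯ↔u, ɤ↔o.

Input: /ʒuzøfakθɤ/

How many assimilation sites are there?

1

/ɤ/ harmonizes with /u/ ([+round]) → [o]
1 segment changes.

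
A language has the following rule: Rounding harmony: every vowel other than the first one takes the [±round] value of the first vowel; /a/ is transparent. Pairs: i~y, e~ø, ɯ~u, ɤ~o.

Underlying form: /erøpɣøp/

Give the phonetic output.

/ø/ harmonizes with /e/ ([-round]) → [e]
/ø/ harmonizes with /e/ ([-round]) → [e]

[erepɣep]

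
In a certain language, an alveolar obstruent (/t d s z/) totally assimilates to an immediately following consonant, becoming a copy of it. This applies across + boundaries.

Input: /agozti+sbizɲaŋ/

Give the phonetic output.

[agotti+bbiɲɲaŋ]

/z/ before /t/ → [t] (total assimilation)
/s/ before /b/ → [b] (total assimilation)
/z/ before /ɲ/ → [ɲ] (total assimilation)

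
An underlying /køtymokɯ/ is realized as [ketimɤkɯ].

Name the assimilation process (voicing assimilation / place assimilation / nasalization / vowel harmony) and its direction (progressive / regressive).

/ø/→[e] /y/→[i] /o/→[ɤ].
Vowels agree with the last vowel, so the harmony is regressive.

vowel harmony, regressive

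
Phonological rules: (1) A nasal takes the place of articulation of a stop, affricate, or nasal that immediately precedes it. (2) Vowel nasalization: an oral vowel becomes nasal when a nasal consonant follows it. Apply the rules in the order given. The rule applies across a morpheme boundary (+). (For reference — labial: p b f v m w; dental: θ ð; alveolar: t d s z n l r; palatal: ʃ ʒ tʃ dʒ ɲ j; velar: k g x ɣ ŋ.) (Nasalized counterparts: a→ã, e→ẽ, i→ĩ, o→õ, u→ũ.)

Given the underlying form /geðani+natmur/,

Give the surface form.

Rule 1: /m/ after /t/ (alveolar) → [n]
After rule 1: geðani+natnur
Rule 2: /a/ before nasal /n/ → [ã]
Rule 2: /i/ before nasal /n/ → [ĩ]

[geðãnĩ+natnur]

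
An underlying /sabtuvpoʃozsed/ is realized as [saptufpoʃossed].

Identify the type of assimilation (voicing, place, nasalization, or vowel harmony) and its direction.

/b/→[p] /v/→[f] /z/→[s].
Each target copies a feature from the following segment, so the direction is regressive.

voicing assimilation, regressive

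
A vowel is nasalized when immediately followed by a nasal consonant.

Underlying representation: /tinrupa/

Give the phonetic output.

[tĩnrupa]

/i/ before nasal /n/ → [ĩ]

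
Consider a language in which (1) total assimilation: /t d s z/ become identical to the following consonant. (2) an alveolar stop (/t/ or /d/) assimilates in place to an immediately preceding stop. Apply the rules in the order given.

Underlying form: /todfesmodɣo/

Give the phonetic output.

[toffemmoɣɣo]

Rule 1: /d/ before /f/ → [f] (total assimilation)
Rule 1: /s/ before /m/ → [m] (total assimilation)
Rule 1: /d/ before /ɣ/ → [ɣ] (total assimilation)
After rule 1: toffemmoɣɣo
Rule 2: no segment meets the rule's conditions; no change.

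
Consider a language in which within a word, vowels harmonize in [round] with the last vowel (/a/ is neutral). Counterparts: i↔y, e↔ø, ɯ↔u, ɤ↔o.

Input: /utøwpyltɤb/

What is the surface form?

/u/ harmonizes with /ɤ/ ([-round]) → [ɯ]
/ø/ harmonizes with /ɤ/ ([-round]) → [e]
/y/ harmonizes with /ɤ/ ([-round]) → [i]

[ɯtewpiltɤb]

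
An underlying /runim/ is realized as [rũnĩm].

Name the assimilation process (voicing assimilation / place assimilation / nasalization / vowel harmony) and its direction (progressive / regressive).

nasalization, regressive

/u/→[ũ] /i/→[ĩ].
Each target copies a feature from the following segment, so the direction is regressive.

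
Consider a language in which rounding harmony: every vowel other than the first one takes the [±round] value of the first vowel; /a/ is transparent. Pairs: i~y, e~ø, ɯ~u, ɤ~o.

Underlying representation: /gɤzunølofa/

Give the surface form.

/u/ harmonizes with /ɤ/ ([-round]) → [ɯ]
/ø/ harmonizes with /ɤ/ ([-round]) → [e]
/o/ harmonizes with /ɤ/ ([-round]) → [ɤ]

[gɤzɯnelɤfa]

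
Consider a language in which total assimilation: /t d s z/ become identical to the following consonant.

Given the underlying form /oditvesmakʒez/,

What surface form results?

/t/ before /v/ → [v] (total assimilation)
/s/ before /m/ → [m] (total assimilation)

[odivvemmakʒez]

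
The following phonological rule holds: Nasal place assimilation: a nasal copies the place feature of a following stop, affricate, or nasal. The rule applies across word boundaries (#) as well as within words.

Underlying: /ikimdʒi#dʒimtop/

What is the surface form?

[ikiɲdʒi#dʒintop]

/m/ before /dʒ/ (palatal) → [ɲ]
/m/ before /t/ (alveolar) → [n]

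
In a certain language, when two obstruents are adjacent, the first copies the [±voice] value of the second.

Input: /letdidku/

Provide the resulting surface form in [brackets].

[ledditku]

/t/ before /d/ (voiced) → [d]
/d/ before /k/ (voiceless) → [t]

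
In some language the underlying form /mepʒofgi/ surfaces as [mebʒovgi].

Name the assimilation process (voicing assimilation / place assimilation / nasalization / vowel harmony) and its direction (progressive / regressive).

/p/→[b] /f/→[v].
Each target copies a feature from the following segment, so the direction is regressive.

voicing assimilation, regressive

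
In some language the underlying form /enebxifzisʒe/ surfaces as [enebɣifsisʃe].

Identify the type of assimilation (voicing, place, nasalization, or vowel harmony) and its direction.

/x/→[ɣ] /z/→[s] /ʒ/→[ʃ].
Each target copies a feature from the preceding segment, so the direction is progressive.

voicing assimilation, progressive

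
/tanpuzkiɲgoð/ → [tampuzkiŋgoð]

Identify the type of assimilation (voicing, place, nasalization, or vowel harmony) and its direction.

place assimilation, regressive

/n/→[m] /ɲ/→[ŋ].
Each target copies a feature from the following segment, so the direction is regressive.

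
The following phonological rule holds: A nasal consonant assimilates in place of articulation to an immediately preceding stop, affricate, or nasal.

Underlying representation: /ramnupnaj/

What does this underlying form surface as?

[rammupmaj]

/n/ after /m/ (labial) → [m]
/n/ after /p/ (labial) → [m]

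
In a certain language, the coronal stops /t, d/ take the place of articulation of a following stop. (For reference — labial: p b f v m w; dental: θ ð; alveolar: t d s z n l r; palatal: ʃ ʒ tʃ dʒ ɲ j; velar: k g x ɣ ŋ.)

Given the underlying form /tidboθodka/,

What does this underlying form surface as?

[tibboθogka]

/d/ before /b/ (labial) → [b]
/d/ before /k/ (velar) → [g]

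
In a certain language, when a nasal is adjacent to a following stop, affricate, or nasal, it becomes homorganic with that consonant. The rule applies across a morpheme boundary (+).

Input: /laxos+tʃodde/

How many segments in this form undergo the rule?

No segment meets the rule's conditions.

0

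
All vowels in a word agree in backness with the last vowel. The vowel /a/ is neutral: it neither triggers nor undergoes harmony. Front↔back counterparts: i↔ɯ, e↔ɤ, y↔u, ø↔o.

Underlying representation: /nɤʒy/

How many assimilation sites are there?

/ɤ/ harmonizes with /y/ ([-back]) → [e]
1 segment changes.

1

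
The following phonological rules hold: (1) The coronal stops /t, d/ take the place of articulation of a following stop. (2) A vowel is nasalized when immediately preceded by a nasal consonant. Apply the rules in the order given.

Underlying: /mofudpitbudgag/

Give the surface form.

Rule 1: /d/ before /p/ (labial) → [b]
Rule 1: /t/ before /b/ (labial) → [p]
Rule 1: /d/ before /g/ (velar) → [g]
After rule 1: mofubpipbuggag
Rule 2: /o/ after nasal /m/ → [õ]

[mõfubpipbuggag]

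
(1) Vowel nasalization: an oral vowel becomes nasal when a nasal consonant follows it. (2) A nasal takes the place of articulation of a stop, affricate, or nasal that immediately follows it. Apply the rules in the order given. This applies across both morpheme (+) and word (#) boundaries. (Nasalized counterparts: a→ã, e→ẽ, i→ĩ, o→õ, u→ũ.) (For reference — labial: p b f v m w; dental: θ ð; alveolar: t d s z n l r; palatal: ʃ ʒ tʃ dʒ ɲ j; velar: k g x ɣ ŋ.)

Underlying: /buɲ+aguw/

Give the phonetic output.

[bũɲ+aguw]

Rule 1: /u/ before nasal /ɲ/ → [ũ]
After rule 1: bũɲ+aguw
Rule 2: no segment meets the rule's conditions; no change.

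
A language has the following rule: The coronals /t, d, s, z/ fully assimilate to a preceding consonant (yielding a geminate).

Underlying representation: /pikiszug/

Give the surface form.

[pikissug]

/z/ after /s/ → [s] (total assimilation)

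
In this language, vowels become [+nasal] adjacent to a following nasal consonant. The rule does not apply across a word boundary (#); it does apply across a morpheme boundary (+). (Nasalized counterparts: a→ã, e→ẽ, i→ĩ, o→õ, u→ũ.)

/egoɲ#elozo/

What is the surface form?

/o/ before nasal /ɲ/ → [õ]

[egõɲ#elozo]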